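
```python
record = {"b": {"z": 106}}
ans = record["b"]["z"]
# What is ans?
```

Trace:
`record = {"b": {"z": 106}}` → record = {'b': {'z': 106}}
`ans = record["b"]["z"]` → ans = 106
So ans = 106

Answer: 106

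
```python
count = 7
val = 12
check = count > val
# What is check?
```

Trace:
`count = 7` → count = 7
`val = 12` → val = 12
`check = count > val` → check = False
So check = False

Answer: False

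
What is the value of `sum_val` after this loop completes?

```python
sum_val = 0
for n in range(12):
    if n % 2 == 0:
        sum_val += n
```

Sum of even numbers 0 to 11
`sum_val` takes the values: 0 → 2 → 6 → 12 → 20 → 30

Answer: 30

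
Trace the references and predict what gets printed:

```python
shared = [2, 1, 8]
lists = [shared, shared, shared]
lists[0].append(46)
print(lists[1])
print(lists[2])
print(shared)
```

Key concept: list of same reference.
Step by step:
`shared = [2, 1, 8]` → shared = [2, 1, 8]
`lists = [shared, shared, shared]` → lists = [[2, 1, 8], [2, 1, 8], [2, 1, 8]]
`lists[0].append(46)` → shared = [2, 1, 8, 46]; lists = [[2, 1, 8, 46], [2, 1, 8, 46], [2, 1, 8, 46]]
`print(lists[1])` → prints [2, 1, 8, 46]
`print(lists[2])` → prints [2, 1, 8, 46]
`print(shared)` → prints [2, 1, 8, 46]

Answer:
[2, 1, 8, 46]
[2, 1, 8, 46]
[2, 1, 8, 46]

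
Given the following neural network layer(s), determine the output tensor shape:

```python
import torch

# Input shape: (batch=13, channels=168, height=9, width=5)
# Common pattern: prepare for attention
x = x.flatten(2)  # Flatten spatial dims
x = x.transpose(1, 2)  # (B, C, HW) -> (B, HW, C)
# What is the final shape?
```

Input: (13, 168, 9, 5) -> after flatten(2): (13, 168, 45) -> Output: (13, 45, 168)

Answer: (13, 45, 168)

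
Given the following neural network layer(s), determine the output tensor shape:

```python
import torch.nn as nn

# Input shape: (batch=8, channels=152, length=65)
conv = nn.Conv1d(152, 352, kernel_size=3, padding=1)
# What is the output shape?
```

Input: (8, 152, 65) -> Output: (8, 352, 65)

Answer: (8, 352, 65)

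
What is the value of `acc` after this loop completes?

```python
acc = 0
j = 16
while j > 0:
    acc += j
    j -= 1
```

Sum 16 down to 1
`acc` takes the values: 0 → 16 → 31 → 45 → 58 → 70 → 81 → 91 → 100 → 108 → 115 → 121 → 126 → 130 → 133 → 135 → 136

Answer: 136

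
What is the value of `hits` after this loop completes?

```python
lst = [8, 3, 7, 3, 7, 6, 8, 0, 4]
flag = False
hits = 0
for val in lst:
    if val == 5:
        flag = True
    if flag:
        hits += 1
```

Count elements after first 5 in [8, 3, 7, 3, 7, 6, 8, 0, 4]
`hits` takes the values: 0

Answer: 0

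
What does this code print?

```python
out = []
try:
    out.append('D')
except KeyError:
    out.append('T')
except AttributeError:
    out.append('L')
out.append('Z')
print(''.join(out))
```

Execution trace: 'D' (try body, no exception) → 'Z' (after the try/except). Output: DZ

Answer: DZ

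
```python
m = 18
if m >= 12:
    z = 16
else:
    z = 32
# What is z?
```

Trace:
`m = 18` → m = 18
`if m >= 12: ...` → m >= 12 is True → z = 16
So z = 16

Answer: 16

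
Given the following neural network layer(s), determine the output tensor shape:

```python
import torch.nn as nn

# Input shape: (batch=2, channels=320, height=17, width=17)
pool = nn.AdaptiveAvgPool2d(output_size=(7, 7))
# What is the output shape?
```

Input: (2, 320, 17, 17) -> Output: (2, 320, 7, 7)

Answer: (2, 320, 7, 7)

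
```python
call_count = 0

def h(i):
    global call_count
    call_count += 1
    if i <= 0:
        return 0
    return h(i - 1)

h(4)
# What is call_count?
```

Linear recursion stepping by 1: 5 calls from i=4 down to ≤0.

Answer: 5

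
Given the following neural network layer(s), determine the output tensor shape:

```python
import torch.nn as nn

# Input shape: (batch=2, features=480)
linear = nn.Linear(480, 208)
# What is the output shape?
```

Input: (2, 480) -> Output: (2, 208)

Answer: (2, 208)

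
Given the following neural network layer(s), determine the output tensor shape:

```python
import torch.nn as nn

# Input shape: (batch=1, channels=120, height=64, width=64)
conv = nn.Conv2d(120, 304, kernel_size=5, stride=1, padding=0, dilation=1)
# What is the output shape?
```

Input: (1, 120, 64, 64) -> Output: (1, 304, 60, 60)

Answer: (1, 304, 60, 60)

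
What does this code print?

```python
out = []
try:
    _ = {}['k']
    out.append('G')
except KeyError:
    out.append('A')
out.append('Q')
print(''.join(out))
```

Execution trace: 'A' (except KeyError) → 'Q' (after the try/except). Output: AQ

Answer: AQ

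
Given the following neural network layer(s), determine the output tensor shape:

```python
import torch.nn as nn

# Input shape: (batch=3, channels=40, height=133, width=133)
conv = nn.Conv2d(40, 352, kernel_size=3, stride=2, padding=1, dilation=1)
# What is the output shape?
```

Input: (3, 40, 133, 133) -> Output: (3, 352, 67, 67)

Answer: (3, 352, 67, 67)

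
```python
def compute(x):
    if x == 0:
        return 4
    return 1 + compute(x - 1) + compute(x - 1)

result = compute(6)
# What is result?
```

compute(x) = 1 + 2·compute(x-1), compute(0)=4. Closed form: (4+1)·2^6 - 1 = 319.

Answer: 319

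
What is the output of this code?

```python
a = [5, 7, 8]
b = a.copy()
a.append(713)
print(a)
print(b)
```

Key concept: list.copy() creates independent copy.
Step by step:
`a = [5, 7, 8]` → a = [5, 7, 8]
`b = a.copy()` → b = [5, 7, 8]
`a.append(713)` → a = [5, 7, 8, 713]
`print(a)` → prints [5, 7, 8, 713]
`print(b)` → prints [5, 7, 8]

Answer:
[5, 7, 8, 713]
[5, 7, 8]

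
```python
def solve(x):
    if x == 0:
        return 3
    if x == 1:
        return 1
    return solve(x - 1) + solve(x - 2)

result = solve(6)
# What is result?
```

Build up from base cases: solve(0)=3, solve(1)=1, solve(2)=4, solve(3)=5, solve(4)=9, solve(5)=14, solve(6)=23

Answer: 23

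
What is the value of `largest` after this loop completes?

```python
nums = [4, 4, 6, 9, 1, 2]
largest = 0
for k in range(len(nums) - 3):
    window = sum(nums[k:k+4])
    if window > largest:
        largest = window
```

Max sum of 4-element window in [4, 4, 6, 9, 1, 2]
`largest` takes the values: 0 → 23

Answer: 23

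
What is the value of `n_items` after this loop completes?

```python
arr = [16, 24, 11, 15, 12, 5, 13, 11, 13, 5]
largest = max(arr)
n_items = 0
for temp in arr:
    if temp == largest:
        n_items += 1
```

Count of max value 24 in [16, 24, 11, 15, 12, 5, 13, 11, 13, 5]
`n_items` takes the values: 0 → 1

Answer: 1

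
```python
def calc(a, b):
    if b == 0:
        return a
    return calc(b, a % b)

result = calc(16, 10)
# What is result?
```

calc(16, 10) -> calc(10, 6) -> calc(6, 4) -> calc(4, 2) -> calc(2, 0) -> 2

Answer: 2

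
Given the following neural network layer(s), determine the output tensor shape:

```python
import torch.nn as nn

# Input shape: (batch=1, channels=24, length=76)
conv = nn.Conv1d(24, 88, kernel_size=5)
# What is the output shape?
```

Input: (1, 24, 76) -> Output: (1, 88, 72)

Answer: (1, 88, 72)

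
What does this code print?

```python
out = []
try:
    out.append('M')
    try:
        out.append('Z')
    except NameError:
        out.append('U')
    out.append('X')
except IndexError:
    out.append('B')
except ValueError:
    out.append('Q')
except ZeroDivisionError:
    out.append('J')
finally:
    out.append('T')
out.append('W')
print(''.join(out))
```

Execution trace: 'M' (try body) → 'Z' (inner try body, no exception) → 'X' (try body, no exception) → 'T' (finally) → 'W' (after the try/except). Output: MZXTW

Answer: MZXTW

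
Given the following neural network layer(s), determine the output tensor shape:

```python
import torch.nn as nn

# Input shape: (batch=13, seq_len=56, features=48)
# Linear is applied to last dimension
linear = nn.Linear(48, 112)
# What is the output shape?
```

Input: (13, 56, 48) -> Output: (13, 56, 112)

Answer: (13, 56, 112)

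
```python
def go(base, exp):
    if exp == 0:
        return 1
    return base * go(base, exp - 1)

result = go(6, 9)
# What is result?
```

go(6, 9) = 6 * 6 * 6 * 6 * 6 * 6 * 6 * 6 * 6 = 10077696

Answer: 10077696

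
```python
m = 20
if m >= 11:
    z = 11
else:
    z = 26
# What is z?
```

Trace:
`m = 20` → m = 20
`if m >= 11: ...` → m >= 11 is True → z = 11
So z = 11

Answer: 11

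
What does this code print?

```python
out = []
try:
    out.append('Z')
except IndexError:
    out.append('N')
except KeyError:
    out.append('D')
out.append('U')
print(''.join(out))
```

Execution trace: 'Z' (try body, no exception) → 'U' (after the try/except). Output: ZU

Answer: ZU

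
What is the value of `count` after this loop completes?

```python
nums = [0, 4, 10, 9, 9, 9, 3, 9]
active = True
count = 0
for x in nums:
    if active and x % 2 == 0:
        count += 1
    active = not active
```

Count even values at even positions
`count` takes the values: 0 → 1 → 2

Answer: 2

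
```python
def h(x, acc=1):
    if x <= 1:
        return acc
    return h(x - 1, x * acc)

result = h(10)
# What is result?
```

Accumulator trace (n, acc): (10, 1) -> (9, 10) -> (8, 90) -> (7, 720) -> (6, 5040) -> (5, 30240) -> (4, 151200) -> (3, 604800) -> (2, 1814400) -> (1, 3628800) -> return 3628800

Answer: 3628800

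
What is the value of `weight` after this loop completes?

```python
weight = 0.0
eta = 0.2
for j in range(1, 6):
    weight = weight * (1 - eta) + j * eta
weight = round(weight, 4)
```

Moving average with lr=0.2
`weight` takes the values: 0.0 → 0.2 → 0.56 → 1.048 → 1.6384 → 2.31072 → 2.3107

Answer: 2.3107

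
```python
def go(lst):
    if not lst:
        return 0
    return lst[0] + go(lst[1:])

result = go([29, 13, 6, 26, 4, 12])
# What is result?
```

29 + 13 + 6 + 26 + 4 + 12 + 0 = 90

Answer: 90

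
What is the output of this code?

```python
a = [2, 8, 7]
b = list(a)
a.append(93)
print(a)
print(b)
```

Key concept: list() constructor creates copy.
Step by step:
`a = [2, 8, 7]` → a = [2, 8, 7]
`b = list(a)` → b = [2, 8, 7]
`a.append(93)` → a = [2, 8, 7, 93]
`print(a)` → prints [2, 8, 7, 93]
`print(b)` → prints [2, 8, 7]

Answer:
[2, 8, 7, 93]
[2, 8, 7]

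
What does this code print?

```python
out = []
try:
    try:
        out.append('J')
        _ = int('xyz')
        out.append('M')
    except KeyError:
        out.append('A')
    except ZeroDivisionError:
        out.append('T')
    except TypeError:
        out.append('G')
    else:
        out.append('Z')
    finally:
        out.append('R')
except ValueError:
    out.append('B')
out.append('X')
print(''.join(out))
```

Execution trace: 'J' (try body) → 'R' (finally) → 'B' (outer except ValueError) → 'X' (after the try/except). Output: JRBX

Answer: JRBX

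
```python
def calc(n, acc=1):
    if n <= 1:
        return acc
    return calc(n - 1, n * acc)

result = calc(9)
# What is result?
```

Accumulator trace (n, acc): (9, 1) -> (8, 9) -> (7, 72) -> (6, 504) -> (5, 3024) -> (4, 15120) -> (3, 60480) -> (2, 181440) -> (1, 362880) -> return 362880

Answer: 362880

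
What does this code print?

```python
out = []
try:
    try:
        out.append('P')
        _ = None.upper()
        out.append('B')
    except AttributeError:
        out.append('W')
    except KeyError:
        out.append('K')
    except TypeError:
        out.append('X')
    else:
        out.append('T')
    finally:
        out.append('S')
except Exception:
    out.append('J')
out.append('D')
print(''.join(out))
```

Execution trace: 'P' (inner try body) → 'W' (inner except AttributeError) → 'S' (inner finally) → 'D' (after the try/except). Output: PWSD

Answer: PWSD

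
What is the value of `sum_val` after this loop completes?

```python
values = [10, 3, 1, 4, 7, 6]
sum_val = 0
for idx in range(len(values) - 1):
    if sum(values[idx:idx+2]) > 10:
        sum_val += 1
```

Count windows with sum > 10
`sum_val` takes the values: 0 → 1 → 2 → 3

Answer: 3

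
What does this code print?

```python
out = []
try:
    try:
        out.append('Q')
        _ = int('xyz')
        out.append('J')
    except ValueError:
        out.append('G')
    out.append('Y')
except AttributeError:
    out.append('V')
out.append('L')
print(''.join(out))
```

Execution trace: 'Q' (inner try body) → 'G' (inner except ValueError) → 'Y' (try body, no exception) → 'L' (after the try/except). Output: QGYL

Answer: QGYL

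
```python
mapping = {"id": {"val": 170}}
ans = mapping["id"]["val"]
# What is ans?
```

Trace:
`mapping = {"id": {"val": 170}}` → mapping = {'id': {'val': 170}}
`ans = mapping["id"]["val"]` → ans = 170
So ans = 170

Answer: 170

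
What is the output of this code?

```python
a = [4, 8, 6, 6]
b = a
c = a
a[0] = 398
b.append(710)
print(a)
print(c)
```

Key concept: multiple aliases.
Step by step:
`a = [4, 8, 6, 6]` → a = [4, 8, 6, 6]
`b = a` → b = [4, 8, 6, 6] (same object as a)
`c = a` → c = [4, 8, 6, 6] (same object as a, b)
`a[0] = 398` → a = [398, 8, 6, 6] (same object as b, c); b = [398, 8, 6, 6] (same object as a, c); c = [398, 8, 6, 6] (same object as a, b)
`b.append(710)` → a = [398, 8, 6, 6, 710] (same object as b, c); b = [398, 8, 6, 6, 710] (same object as a, c); c = [398, 8, 6, 6, 710] (same object as a, b)
`print(a)` → prints [398, 8, 6, 6, 710]
`print(c)` → prints [398, 8, 6, 6, 710]

Answer:
[398, 8, 6, 6, 710]
[398, 8, 6, 6, 710]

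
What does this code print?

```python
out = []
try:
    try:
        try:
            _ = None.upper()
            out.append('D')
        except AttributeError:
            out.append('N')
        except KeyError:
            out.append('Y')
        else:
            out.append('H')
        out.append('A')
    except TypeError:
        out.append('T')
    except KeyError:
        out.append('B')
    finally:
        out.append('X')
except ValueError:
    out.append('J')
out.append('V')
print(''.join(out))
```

Execution trace: 'N' (inner except AttributeError) → 'A' (try body, no exception) → 'X' (finally) → 'V' (after the try/except). Output: NAXV

Answer: NAXV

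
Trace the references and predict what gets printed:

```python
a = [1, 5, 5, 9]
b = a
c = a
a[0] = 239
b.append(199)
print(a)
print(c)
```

Key concept: multiple aliases.
Step by step:
`a = [1, 5, 5, 9]` → a = [1, 5, 5, 9]
`b = a` → b = [1, 5, 5, 9] (same object as a)
`c = a` → c = [1, 5, 5, 9] (same object as a, b)
`a[0] = 239` → a = [239, 5, 5, 9] (same object as b, c); b = [239, 5, 5, 9] (same object as a, c); c = [239, 5, 5, 9] (same object as a, b)
`b.append(199)` → a = [239, 5, 5, 9, 199] (same object as b, c); b = [239, 5, 5, 9, 199] (same object as a, c); c = [239, 5, 5, 9, 199] (same object as a, b)
`print(a)` → prints [239, 5, 5, 9, 199]
`print(c)` → prints [239, 5, 5, 9, 199]

Answer:
[239, 5, 5, 9, 199]
[239, 5, 5, 9, 199]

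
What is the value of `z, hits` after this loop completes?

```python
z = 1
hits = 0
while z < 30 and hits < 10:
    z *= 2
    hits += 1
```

Double until >= 30 or 10 iterations
`z, hits` takes the values: (1, 0) → (2, 0) → (2, 1) → (4, 1) → (4, 2) → (8, 2) → (8, 3) → (16, 3) → (16, 4) → (32, 4) → (32, 5)

Answer: 32, 5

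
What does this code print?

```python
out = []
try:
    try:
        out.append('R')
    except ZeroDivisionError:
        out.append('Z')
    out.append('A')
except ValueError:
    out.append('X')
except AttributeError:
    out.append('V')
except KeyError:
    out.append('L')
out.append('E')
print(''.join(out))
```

Execution trace: 'R' (inner try body, no exception) → 'A' (try body, no exception) → 'E' (after the try/except). Output: RAE

Answer: RAE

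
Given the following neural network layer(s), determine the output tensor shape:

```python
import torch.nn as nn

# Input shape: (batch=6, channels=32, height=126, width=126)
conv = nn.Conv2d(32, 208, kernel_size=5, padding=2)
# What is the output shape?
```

Input: (6, 32, 126, 126) -> Output: (6, 208, 126, 126)

Answer: (6, 208, 126, 126)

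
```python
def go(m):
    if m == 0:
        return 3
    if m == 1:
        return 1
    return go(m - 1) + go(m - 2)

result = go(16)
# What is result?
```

Build up from base cases: go(0)=3, go(1)=1, go(2)=4, go(3)=5, go(4)=9, go(5)=14, go(6)=23, ..., go(16)=2817

Answer: 2817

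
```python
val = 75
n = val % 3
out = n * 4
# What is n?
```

Trace:
`val = 75` → val = 75
`n = val % 3` → n = 0
`out = n * 4` → out = 0
So n = 0

Answer: 0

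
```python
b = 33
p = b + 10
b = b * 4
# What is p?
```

Trace:
`b = 33` → b = 33
`p = b + 10` → p = 43
`b = b * 4` → b = 132
So p = 43

Answer: 43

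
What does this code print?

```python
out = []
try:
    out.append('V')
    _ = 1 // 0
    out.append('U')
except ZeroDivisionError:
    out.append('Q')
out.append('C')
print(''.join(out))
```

Execution trace: 'V' (try body) → 'Q' (except ZeroDivisionError) → 'C' (after the try/except). Output: VQC

Answer: VQC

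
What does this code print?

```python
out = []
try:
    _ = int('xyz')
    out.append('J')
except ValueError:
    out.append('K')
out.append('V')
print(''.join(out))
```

Execution trace: 'K' (except ValueError) → 'V' (after the try/except). Output: KV

Answer: KV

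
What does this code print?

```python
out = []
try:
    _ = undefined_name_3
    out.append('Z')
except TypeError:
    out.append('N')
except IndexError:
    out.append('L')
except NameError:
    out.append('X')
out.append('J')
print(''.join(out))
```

Execution trace: 'X' (except NameError) → 'J' (after the try/except). Output: XJ

Answer: XJ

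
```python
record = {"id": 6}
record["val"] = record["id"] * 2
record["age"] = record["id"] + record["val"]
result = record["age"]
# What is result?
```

Trace:
`record = {"id": 6}` → record = {'id': 6}
`record["val"] = record["id"] * 2` → record = {'id': 6, 'val': 12}
`record["age"] = record["id"] + record["val"]` → record = {'id': 6, 'val': 12, 'age': 18}
`result = record["age"]` → result = 18
So result = 18

Answer: 18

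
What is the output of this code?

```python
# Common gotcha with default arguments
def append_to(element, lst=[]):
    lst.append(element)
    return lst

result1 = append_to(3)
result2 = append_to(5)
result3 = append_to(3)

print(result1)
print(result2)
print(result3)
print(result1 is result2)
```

Key concept: mutable default argument gotcha.
Step by step:
`result1 = append_to(3)` → result1 = [3]
`result2 = append_to(5)` → result1 = [3, 5] (same object as result2); result2 = [3, 5] (same object as result1)
`result3 = append_to(3)` → result1 = [3, 5, 3] (same object as result2, result3); result2 = [3, 5, 3] (same object as result1, result3); result3 = [3, 5, 3] (same object as result1, result2)
`print(result1)` → prints [3, 5, 3]
`print(result2)` → prints [3, 5, 3]
`print(result3)` → prints [3, 5, 3]
`print(result1 is result2)` → prints True

Answer:
[3, 5, 3]
[3, 5, 3]
[3, 5, 3]
True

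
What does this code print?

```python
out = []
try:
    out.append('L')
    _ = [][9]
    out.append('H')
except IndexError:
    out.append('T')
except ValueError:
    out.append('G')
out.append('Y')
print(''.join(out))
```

Execution trace: 'L' (try body) → 'T' (except IndexError) → 'Y' (after the try/except). Output: LTY

Answer: LTY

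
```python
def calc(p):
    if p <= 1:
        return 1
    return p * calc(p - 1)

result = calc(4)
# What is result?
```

calc(4) = 4 * 3 * 2 * 1 = 24

Answer: 24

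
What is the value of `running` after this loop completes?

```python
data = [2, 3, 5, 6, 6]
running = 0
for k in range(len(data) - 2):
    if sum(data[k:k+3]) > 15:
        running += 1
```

Count windows with sum > 15
`running` takes the values: 0 → 1

Answer: 1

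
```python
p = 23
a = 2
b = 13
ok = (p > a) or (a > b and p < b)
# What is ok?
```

Trace:
`p = 23` → p = 23
`a = 2` → a = 2
`b = 13` → b = 13
`ok = (p > a) or (a > b and p < b)` → ok = True
So ok = True

Answer: True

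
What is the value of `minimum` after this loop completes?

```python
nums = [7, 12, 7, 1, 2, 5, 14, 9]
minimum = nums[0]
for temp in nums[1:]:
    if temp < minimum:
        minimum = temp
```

Minimum of [7, 12, 7, 1, 2, 5, 14, 9]
`minimum` takes the values: 7 → 1

Answer: 1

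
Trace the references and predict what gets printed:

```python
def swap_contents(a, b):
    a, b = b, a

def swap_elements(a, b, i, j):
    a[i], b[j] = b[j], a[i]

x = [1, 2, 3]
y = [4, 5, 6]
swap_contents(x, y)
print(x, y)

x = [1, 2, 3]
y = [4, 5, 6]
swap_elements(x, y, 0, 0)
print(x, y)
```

Key concept: parameter rebinding vs mutation.
Step by step:
`x = [1, 2, 3]` → x = [1, 2, 3]
`y = [4, 5, 6]` → y = [4, 5, 6]
`swap_contents(x, y)` → no visible change to tracked variables
`print(x, y)` → prints [1, 2, 3] [4, 5, 6]
`x = [1, 2, 3]` → x = [1, 2, 3]
`y = [4, 5, 6]` → y = [4, 5, 6]
`swap_elements(x, y, 0, 0)` → x = [4, 2, 3]; y = [1, 5, 6]
`print(x, y)` → prints [4, 2, 3] [1, 5, 6]

Answer:
[1, 2, 3] [4, 5, 6]
[4, 2, 3] [1, 5, 6]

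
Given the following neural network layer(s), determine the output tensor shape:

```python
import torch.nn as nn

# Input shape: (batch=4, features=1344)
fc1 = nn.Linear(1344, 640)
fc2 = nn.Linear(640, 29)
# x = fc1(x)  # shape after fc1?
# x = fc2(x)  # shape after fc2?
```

Input: (4, 1344) -> after fc1: (4, 640) -> Output: (4, 29)

Answer: (4, 29)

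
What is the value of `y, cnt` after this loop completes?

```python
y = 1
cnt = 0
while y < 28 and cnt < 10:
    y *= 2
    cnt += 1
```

Double until >= 28 or 10 iterations
`y, cnt` takes the values: (1, 0) → (2, 0) → (2, 1) → (4, 1) → (4, 2) → (8, 2) → (8, 3) → (16, 3) → (16, 4) → (32, 4) → (32, 5)

Answer: 32, 5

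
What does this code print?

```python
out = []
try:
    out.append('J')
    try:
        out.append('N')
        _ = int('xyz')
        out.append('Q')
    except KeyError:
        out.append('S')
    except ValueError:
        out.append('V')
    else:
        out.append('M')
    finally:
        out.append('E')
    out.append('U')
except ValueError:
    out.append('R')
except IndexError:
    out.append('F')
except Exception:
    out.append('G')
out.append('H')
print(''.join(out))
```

Execution trace: 'J' (try body) → 'N' (inner try body) → 'V' (inner except ValueError) → 'E' (inner finally) → 'U' (try body, no exception) → 'H' (after the try/except). Output: JNVEUH

Answer: JNVEUH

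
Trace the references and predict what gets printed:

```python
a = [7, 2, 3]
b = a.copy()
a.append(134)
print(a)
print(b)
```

Key concept: list.copy() creates independent copy.
Step by step:
`a = [7, 2, 3]` → a = [7, 2, 3]
`b = a.copy()` → b = [7, 2, 3]
`a.append(134)` → a = [7, 2, 3, 134]
`print(a)` → prints [7, 2, 3, 134]
`print(b)` → prints [7, 2, 3]

Answer:
[7, 2, 3, 134]
[7, 2, 3]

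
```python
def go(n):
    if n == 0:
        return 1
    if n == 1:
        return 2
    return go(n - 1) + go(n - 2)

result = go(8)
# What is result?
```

Build up from base cases: go(0)=1, go(1)=2, go(2)=3, go(3)=5, go(4)=8, go(5)=13, go(6)=21, ..., go(8)=55

Answer: 55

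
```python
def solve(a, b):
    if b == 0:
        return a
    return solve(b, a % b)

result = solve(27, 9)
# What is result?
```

solve(27, 9) -> solve(9, 0) -> 9

Answer: 9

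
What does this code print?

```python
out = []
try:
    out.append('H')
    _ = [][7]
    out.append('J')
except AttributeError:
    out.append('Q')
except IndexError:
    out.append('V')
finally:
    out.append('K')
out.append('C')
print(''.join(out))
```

Execution trace: 'H' (try body) → 'V' (except IndexError) → 'K' (finally) → 'C' (after the try/except). Output: HVKC

Answer: HVKC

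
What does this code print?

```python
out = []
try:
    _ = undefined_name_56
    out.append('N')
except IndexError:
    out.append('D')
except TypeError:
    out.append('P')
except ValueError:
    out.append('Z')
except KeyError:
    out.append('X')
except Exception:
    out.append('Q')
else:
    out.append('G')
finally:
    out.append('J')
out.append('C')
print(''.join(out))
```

Execution trace: 'Q' (except Exception) → 'J' (finally) → 'C' (after the try/except). Output: QJC

Answer: QJC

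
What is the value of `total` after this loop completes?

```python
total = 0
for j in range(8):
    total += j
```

Sum of 0 to 7 = 28
`total` takes the values: 0 → 1 → 3 → 6 → 10 → 15 → 21 → 28

Answer: 28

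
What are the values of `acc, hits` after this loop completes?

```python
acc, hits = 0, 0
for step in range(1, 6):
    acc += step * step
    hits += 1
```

Sum of squares and count
`acc, hits` takes the values: (0, 0) → (1, 0) → (1, 1) → (5, 1) → (5, 2) → (14, 2) → (14, 3) → (30, 3) → (30, 4) → (55, 4) → (55, 5)

Answer: 55, 5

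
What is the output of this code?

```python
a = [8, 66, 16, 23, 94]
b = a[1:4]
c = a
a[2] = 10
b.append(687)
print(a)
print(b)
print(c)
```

Key concept: slice vs alias.
Step by step:
`a = [8, 66, 16, 23, 94]` → a = [8, 66, 16, 23, 94]
`b = a[1:4]` → b = [66, 16, 23]
`c = a` → c = [8, 66, 16, 23, 94] (same object as a)
`a[2] = 10` → a = [8, 66, 10, 23, 94] (same object as c); c = [8, 66, 10, 23, 94] (same object as a)
`b.append(687)` → b = [66, 16, 23, 687]
`print(a)` → prints [8, 66, 10, 23, 94]
`print(b)` → prints [66, 16, 23, 687]
`print(c)` → prints [8, 66, 10, 23, 94]

Answer:
[8, 66, 10, 23, 94]
[66, 16, 23, 687]
[8, 66, 10, 23, 94]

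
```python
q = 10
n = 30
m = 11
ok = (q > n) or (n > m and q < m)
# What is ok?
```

Trace:
`q = 10` → q = 10
`n = 30` → n = 30
`m = 11` → m = 11
`ok = (q > n) or (n > m and q < m)` → ok = True
So ok = True

Answer: True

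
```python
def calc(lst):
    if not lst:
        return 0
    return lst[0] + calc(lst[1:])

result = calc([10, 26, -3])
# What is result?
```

10 + 26 + (-3) + 0 = 33

Answer: 33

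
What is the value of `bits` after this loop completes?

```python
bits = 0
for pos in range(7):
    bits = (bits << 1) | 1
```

Build 7 consecutive 1-bits: 0b1111111
`bits` takes the values: 0 → 1 → 3 → 7 → 15 → 31 → 63 → 127

Answer: 127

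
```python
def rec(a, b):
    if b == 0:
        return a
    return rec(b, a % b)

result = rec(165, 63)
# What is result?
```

rec(165, 63) -> rec(63, 39) -> rec(39, 24) -> rec(24, 15) -> rec(15, 9) -> rec(9, 6) -> rec(6, 3) -> rec(3, 0) -> 3

Answer: 3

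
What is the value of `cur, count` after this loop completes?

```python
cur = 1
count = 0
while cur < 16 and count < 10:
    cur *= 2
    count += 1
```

Double until >= 16 or 10 iterations
`cur, count` takes the values: (1, 0) → (2, 0) → (2, 1) → (4, 1) → (4, 2) → (8, 2) → (8, 3) → (16, 3) → (16, 4)

Answer: 16, 4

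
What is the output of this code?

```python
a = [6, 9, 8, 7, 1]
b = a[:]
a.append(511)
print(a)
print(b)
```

Key concept: slice [:] creates copy.
Step by step:
`a = [6, 9, 8, 7, 1]` → a = [6, 9, 8, 7, 1]
`b = a[:]` → b = [6, 9, 8, 7, 1]
`a.append(511)` → a = [6, 9, 8, 7, 1, 511]
`print(a)` → prints [6, 9, 8, 7, 1, 511]
`print(b)` → prints [6, 9, 8, 7, 1]

Answer:
[6, 9, 8, 7, 1, 511]
[6, 9, 8, 7, 1]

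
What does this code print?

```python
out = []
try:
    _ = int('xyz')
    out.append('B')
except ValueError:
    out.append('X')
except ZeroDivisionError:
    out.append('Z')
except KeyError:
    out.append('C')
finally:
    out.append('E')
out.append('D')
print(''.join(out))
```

Execution trace: 'X' (except ValueError) → 'E' (finally) → 'D' (after the try/except). Output: XED

Answer: XED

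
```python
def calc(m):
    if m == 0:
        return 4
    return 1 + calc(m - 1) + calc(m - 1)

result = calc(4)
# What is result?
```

calc(m) = 1 + 2·calc(m-1), calc(0)=4. Closed form: (4+1)·2^4 - 1 = 79.

Answer: 79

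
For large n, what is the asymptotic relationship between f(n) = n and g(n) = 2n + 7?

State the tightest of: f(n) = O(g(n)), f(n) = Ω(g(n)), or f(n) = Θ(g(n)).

n vs 2n + 7: f(n) = Θ(g(n)) — they are asymptotically equivalent (constant factors don't affect Θ).

Answer: f(n) = Θ(g(n)) — they are asymptotically equivalent (constant factors don't affect Θ).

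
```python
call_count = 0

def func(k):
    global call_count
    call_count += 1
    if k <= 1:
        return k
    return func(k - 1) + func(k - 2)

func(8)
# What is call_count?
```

Calls(k) = 1 + Calls(k-1) + Calls(k-2); Calls(0)=Calls(1)=1. For k=8 this gives 67.

Answer: 67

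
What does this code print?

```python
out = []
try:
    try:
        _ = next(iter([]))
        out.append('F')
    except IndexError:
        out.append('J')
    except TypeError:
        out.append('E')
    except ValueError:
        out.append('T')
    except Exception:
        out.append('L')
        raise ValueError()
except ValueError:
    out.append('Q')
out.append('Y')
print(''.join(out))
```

Execution trace: 'L' (inner except Exception) → 'Q' (outer except ValueError) → 'Y' (after the try/except). Output: LQY

Answer: LQY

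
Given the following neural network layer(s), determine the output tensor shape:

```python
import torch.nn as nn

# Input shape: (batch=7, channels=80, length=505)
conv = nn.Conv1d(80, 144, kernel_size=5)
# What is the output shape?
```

Input: (7, 80, 505) -> Output: (7, 144, 501)

Answer: (7, 144, 501)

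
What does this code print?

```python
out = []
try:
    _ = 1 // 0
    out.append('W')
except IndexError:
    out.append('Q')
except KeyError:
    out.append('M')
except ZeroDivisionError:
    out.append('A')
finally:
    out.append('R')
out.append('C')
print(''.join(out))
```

Execution trace: 'A' (except ZeroDivisionError) → 'R' (finally) → 'C' (after the try/except). Output: ARC

Answer: ARC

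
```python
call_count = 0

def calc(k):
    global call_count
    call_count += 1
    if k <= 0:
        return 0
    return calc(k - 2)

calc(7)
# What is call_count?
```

Linear recursion stepping by 2: 5 calls from k=7 down to ≤0.

Answer: 5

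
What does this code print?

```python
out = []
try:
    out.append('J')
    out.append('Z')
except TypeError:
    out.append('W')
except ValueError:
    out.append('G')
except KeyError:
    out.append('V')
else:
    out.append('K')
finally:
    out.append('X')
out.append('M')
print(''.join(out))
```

Execution trace: 'J' (try body) → 'Z' (try body, no exception) → 'K' (else) → 'X' (finally) → 'M' (after the try/except). Output: JZKXM

Answer: JZKXM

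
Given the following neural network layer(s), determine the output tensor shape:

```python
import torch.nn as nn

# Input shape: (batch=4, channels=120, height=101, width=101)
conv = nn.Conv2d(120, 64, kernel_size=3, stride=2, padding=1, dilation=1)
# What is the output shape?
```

Input: (4, 120, 101, 101) -> Output: (4, 64, 51, 51)

Answer: (4, 64, 51, 51)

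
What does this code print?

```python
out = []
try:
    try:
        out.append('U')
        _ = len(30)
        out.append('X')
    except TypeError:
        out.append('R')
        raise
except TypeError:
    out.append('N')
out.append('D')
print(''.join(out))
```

Execution trace: 'U' (inner try body) → 'R' (inner except TypeError) → 'N' (outer except TypeError) → 'D' (after the try/except). Output: URND

Answer: URND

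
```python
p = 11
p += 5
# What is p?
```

Trace:
`p = 11` → p = 11
`p += 5` → p = 16
So p = 16

Answer: 16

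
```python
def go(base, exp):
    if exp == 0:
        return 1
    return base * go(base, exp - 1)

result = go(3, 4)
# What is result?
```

go(3, 4) = 3 * 3 * 3 * 3 = 81

Answer: 81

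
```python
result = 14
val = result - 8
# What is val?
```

Trace:
`result = 14` → result = 14
`val = result - 8` → val = 6
So val = 6

Answer: 6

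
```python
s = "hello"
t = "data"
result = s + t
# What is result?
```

Trace:
`s = "hello"` → s = 'hello'
`t = "data"` → t = 'data'
`result = s + t` → result = 'hellodata'
So result = 'hellodata'

Answer: 'hellodata'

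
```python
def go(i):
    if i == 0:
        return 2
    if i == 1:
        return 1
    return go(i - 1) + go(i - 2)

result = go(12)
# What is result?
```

Build up from base cases: go(0)=2, go(1)=1, go(2)=3, go(3)=4, go(4)=7, go(5)=11, go(6)=18, ..., go(12)=322

Answer: 322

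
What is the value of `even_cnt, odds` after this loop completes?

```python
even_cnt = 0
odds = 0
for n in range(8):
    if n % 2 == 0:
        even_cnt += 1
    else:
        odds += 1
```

Count evens and odds in range(8)
`even_cnt, odds` takes the values: (0, 0) → (1, 0) → (1, 1) → (2, 1) → (2, 2) → (3, 2) → (3, 3) → (4, 3) → (4, 4)

Answer: 4, 4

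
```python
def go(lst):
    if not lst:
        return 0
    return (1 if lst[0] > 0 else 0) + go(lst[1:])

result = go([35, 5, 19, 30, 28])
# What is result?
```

Count of positive elements in [35, 5, 19, 30, 28] = 5

Answer: 5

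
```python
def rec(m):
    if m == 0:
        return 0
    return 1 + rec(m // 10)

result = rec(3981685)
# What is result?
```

Count of digits of 3981685: 7

Answer: 7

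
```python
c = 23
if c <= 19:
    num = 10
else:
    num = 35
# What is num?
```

Trace:
`c = 23` → c = 23
`if c <= 19: ...` → c <= 19 is False, take else branch → num = 35
So num = 35

Answer: 35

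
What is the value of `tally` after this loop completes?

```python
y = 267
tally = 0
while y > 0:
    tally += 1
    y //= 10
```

Count digits by repeated division by 10
`tally` takes the values: 0 → 1 → 2 → 3

Answer: 3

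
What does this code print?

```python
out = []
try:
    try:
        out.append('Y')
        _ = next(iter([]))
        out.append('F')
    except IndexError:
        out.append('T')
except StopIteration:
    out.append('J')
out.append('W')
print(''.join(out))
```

Execution trace: 'Y' (try body) → 'J' (outer except StopIteration) → 'W' (after the try/except). Output: YJW

Answer: YJW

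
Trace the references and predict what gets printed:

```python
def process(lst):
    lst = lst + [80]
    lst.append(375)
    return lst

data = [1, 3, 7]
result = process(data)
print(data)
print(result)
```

Key concept: rebinding parameter vs mutation.
Step by step:
`data = [1, 3, 7]` → data = [1, 3, 7]
`result = process(data)` → result = [1, 3, 7, 80, 375]
`print(data)` → prints [1, 3, 7]
`print(result)` → prints [1, 3, 7, 80, 375]

Answer:
[1, 3, 7]
[1, 3, 7, 80, 375]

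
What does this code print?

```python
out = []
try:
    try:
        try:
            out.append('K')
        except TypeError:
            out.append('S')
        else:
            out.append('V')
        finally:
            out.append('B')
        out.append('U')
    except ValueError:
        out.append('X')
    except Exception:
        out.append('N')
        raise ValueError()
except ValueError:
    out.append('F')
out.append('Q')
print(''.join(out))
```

Execution trace: 'K' (inner try body, no exception) → 'V' (inner else) → 'B' (inner finally) → 'U' (try body, no exception) → 'Q' (after the try/except). Output: KVBUQ

Answer: KVBUQ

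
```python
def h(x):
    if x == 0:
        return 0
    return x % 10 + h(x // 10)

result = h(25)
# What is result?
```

Sum of digits of 25: 5 + 2 = 7

Answer: 7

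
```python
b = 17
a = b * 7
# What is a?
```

Trace:
`b = 17` → b = 17
`a = b * 7` → a = 119
So a = 119

Answer: 119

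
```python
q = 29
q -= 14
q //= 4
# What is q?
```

Trace:
`q = 29` → q = 29
`q -= 14` → q = 15
`q //= 4` → q = 3
So q = 3

Answer: 3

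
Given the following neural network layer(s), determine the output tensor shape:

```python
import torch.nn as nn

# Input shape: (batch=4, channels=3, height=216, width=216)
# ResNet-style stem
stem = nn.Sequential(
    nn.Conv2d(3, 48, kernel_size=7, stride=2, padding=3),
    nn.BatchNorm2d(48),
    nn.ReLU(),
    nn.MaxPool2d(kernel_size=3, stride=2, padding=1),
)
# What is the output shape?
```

Input: (4, 3, 216, 216) -> after Conv2d 7x7 stride=2: (4, 48, 108, 108) -> Output: (4, 48, 54, 54)

Answer: (4, 48, 54, 54)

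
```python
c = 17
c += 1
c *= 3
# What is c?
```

Trace:
`c = 17` → c = 17
`c += 1` → c = 18
`c *= 3` → c = 54
So c = 54

Answer: 54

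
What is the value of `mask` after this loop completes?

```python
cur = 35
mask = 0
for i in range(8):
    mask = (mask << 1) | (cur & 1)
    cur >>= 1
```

Reverse lowest 8 bits of 35
`mask` takes the values: 0 → 1 → 3 → 6 → 12 → 24 → 49 → 98 → 196

Answer: 196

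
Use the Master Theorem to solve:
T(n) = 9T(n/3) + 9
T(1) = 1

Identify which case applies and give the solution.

a=9, b=3, f(n)=9. log_3(9) = 2. Since c=0 < 2, Case 1 applies: T(n) = Θ(n^log_b(a)) = O(n^2).

Answer: O(n^2) - Case 1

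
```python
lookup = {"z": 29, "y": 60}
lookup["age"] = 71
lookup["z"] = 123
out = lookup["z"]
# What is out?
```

Trace:
`lookup = {"z": 29, "y": 60}` → lookup = {'z': 29, 'y': 60}
`lookup["age"] = 71` → lookup = {'z': 29, 'y': 60, 'age': 71}
`lookup["z"] = 123` → lookup = {'z': 123, 'y': 60, 'age': 71}
`out = lookup["z"]` → out = 123
So out = 123

Answer: 123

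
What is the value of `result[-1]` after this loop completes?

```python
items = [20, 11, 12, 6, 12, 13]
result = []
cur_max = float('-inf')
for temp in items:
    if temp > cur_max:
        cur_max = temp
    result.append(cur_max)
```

Running max ends at 20
`result` takes the values: [] → [20] → [20, 20] → [20, 20, 20] → [20, 20, 20, 20] → [20, 20, 20, 20, 20] → [20, 20, 20, 20, 20, 20]
So `result[-1]` = 20

Answer: 20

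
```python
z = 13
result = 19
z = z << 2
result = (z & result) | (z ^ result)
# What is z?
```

Trace:
`z = 13` → z = 13
`result = 19` → result = 19
`z = z << 2` → z = 52
`result = (z & result) | (z ^ result)` → result = 55
So z = 52

Answer: 52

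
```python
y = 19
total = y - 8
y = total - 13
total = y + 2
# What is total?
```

Trace:
`y = 19` → y = 19
`total = y - 8` → total = 11
`y = total - 13` → y = -2
`total = y + 2` → total = 0
So total = 0

Answer: 0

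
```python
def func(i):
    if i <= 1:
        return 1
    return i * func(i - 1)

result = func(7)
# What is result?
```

func(7) = 7 * 6 * 5 * 4 * 3 * 2 * 1 = 5040

Answer: 5040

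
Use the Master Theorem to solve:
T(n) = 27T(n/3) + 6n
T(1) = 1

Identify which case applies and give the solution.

a=27, b=3, f(n)=6n. log_3(27) = 3. Since c=1 < 3, Case 1 applies: T(n) = Θ(n^log_b(a)) = O(n^3).

Answer: O(n^3) - Case 1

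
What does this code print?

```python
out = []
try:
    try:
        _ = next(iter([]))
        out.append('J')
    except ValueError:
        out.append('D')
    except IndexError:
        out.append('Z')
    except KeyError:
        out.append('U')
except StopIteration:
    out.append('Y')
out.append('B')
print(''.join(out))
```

Execution trace: 'Y' (outer except StopIteration) → 'B' (after the try/except). Output: YB

Answer: YB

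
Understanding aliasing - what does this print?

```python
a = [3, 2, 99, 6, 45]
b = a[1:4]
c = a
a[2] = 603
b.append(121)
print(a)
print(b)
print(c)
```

Key concept: slice vs alias.
Step by step:
`a = [3, 2, 99, 6, 45]` → a = [3, 2, 99, 6, 45]
`b = a[1:4]` → b = [2, 99, 6]
`c = a` → c = [3, 2, 99, 6, 45] (same object as a)
`a[2] = 603` → a = [3, 2, 603, 6, 45] (same object as c); c = [3, 2, 603, 6, 45] (same object as a)
`b.append(121)` → b = [2, 99, 6, 121]
`print(a)` → prints [3, 2, 603, 6, 45]
`print(b)` → prints [2, 99, 6, 121]
`print(c)` → prints [3, 2, 603, 6, 45]

Answer:
[3, 2, 603, 6, 45]
[2, 99, 6, 121]
[3, 2, 603, 6, 45]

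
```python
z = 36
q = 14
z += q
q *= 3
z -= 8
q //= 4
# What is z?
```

Trace:
`z = 36` → z = 36
`q = 14` → q = 14
`z += q` → z = 50
`q *= 3` → q = 42
`z -= 8` → z = 42
`q //= 4` → q = 10
So z = 42

Answer: 42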